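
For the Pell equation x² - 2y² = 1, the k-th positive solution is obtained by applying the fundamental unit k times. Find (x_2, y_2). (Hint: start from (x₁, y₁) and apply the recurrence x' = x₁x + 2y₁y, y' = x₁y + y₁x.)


Step 1: Find the fundamental solution (x₁, y₁) of x² - 2y² = 1.
  Expand √2 as a continued fraction. a₀ = ⌊√2⌋ = 1; iterate m_{k+1} = d_k·a_k − m_k, d_{k+1} = (2 − m_{k+1}²)/d_k, a_{k+1} = ⌊(a₀ + m_{k+1})/d_{k+1}⌋ (starting m₀ = 0, d₀ = 1), with convergents p_k = a_k·p_{k-1} + p_{k-2}, q_k = a_k·q_{k-1} + q_{k-2} (p₋₁ = 1, q₋₁ = 0):
  k = 0: a₀ = 1; p₀/q₀ = 1/1; p₀² − 2·q₀² = 1 − 2 = -1.
  k = 1: m = 1, d = 1, a = ⌊(1 + 1)/1⌋ = 2; p/q = (2·1 + 1)/(2·1 + 0) = 3/2; p² − 2·q² = 9 − 8 = 1.
  The first convergent with p² − 2·q² = 1 gives the fundamental solution (x₁, y₁) = (3, 2).
Step 2: Apply the recurrence (x_{n+1}, y_{n+1}) = (x₁x_n + 2y₁y_n, x₁y_n + y₁x_n) repeatedly.
  From (x_1, y_1) = (3, 2): x_2 = 3·3 + 2·2·2 = 17; y_2 = 3·2 + 2·3 = 12.
Step 3: Verify x_2² - 2·y_2² = 289 - 288 = 1 (should be 1). ✓

(x_1, y_1) = (3, 2); (x_2, y_2) = (17, 12).


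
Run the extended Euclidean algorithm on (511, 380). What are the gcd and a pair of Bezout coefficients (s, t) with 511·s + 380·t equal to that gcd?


Euclidean algorithm on (511, 380) — divide until remainder is 0:
  511 = 1 · 380 + 131
  380 = 2 · 131 + 118
  131 = 1 · 118 + 13
  118 = 9 · 13 + 1
  13 = 13 · 1 + 0
gcd(511, 380) = 1.
Track Bezout coefficients alongside the remainders: start with r₀ = 511 = a·1 + b·0 (s = 1, t = 0) and r₁ = 380 = a·0 + b·1 (s = 0, t = 1); each new remainder r_{k+1} = r_{k-1} − q_k·r_k inherits s_{k+1} = s_{k-1} − q_k·s_k, t_{k+1} = t_{k-1} − q_k·t_k, so r_k = a·s_k + b·t_k at every step:
  q = 1: r = 131, s = 1 − 1·0 = 1, t = 0 − 1·1 = -1  (check: 511·1 + 380·(-1) = 131)
  q = 2: r = 118, s = 0 − 2·1 = -2, t = 1 − 2·(-1) = 3  (check: 511·(-2) + 380·3 = 118)
  q = 1: r = 13, s = 1 − 1·(-2) = 3, t = -1 − 1·3 = -4  (check: 511·3 + 380·(-4) = 13)
  q = 9: r = 1, s = -2 − 9·3 = -29, t = 3 − 9·(-4) = 39  (check: 511·(-29) + 380·39 = 1)
The row with r = 1 (the gcd) gives the Bezout coefficients s = -29, t = 39.
Result: 511 · (-29) + 380 · (39) = 1.

gcd(511, 380) = 1; s = -29, t = 39 (check: 511·(-29) + 380·39 = 1).


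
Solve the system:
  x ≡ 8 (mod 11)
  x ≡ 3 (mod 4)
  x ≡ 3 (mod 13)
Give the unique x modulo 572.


Moduli 11, 4, 13 are pairwise coprime; by CRT there is a unique solution modulo M = 11 · 4 · 13 = 572.
Solve pairwise, accumulating the modulus:
  Start with x ≡ 8 (mod 11).
  Combine with x ≡ 3 (mod 4): since gcd(11, 4) = 1, we get a unique residue mod 44.
    Write x = 8 + 11·t and substitute into x ≡ 3 (mod 4): 11·t ≡ 3 − 8 = -5 (mod 4).
    Reduce coefficients mod 4: 3·t ≡ 3 (mod 4).
    The inverse of 3 mod 4 is 3 (since 3·3 = 9 = 2·4 + 1), so t ≡ 3·3 = 9 ≡ 1 (mod 4).
    Then x = 8 + 11·1 = 19, valid modulo lcm(11, 4) = 44: x ≡ 19 (mod 44).
  Combine with x ≡ 3 (mod 13): since gcd(44, 13) = 1, we get a unique residue mod 572.
    Write x = 19 + 44·t and substitute into x ≡ 3 (mod 13): 44·t ≡ 3 − 19 = -16 (mod 13).
    Reduce coefficients mod 13: 5·t ≡ 10 (mod 13).
    The inverse of 5 mod 13 is 8 (since 5·8 = 40 = 3·13 + 1), so t ≡ 8·10 = 80 ≡ 2 (mod 13).
    Then x = 19 + 44·2 = 107, valid modulo lcm(44, 13) = 572: x ≡ 107 (mod 572).
Verify: 107 mod 11 = 8 ✓, 107 mod 4 = 3 ✓, 107 mod 13 = 3 ✓.

x ≡ 107 (mod 572).


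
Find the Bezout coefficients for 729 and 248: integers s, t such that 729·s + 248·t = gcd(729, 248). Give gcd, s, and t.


Euclidean algorithm on (729, 248) — divide until remainder is 0:
  729 = 2 · 248 + 233
  248 = 1 · 233 + 15
  233 = 15 · 15 + 8
  15 = 1 · 8 + 7
  8 = 1 · 7 + 1
  7 = 7 · 1 + 0
gcd(729, 248) = 1.
Track Bezout coefficients alongside the remainders: start with r₀ = 729 = a·1 + b·0 (s = 1, t = 0) and r₁ = 248 = a·0 + b·1 (s = 0, t = 1); each new remainder r_{k+1} = r_{k-1} − q_k·r_k inherits s_{k+1} = s_{k-1} − q_k·s_k, t_{k+1} = t_{k-1} − q_k·t_k, so r_k = a·s_k + b·t_k at every step:
  q = 2: r = 233, s = 1 − 2·0 = 1, t = 0 − 2·1 = -2  (check: 729·1 + 248·(-2) = 233)
  q = 1: r = 15, s = 0 − 1·1 = -1, t = 1 − 1·(-2) = 3  (check: 729·(-1) + 248·3 = 15)
  q = 15: r = 8, s = 1 − 15·(-1) = 16, t = -2 − 15·3 = -47  (check: 729·16 + 248·(-47) = 8)
  q = 1: r = 7, s = -1 − 1·16 = -17, t = 3 − 1·(-47) = 50  (check: 729·(-17) + 248·50 = 7)
  q = 1: r = 1, s = 16 − 1·(-17) = 33, t = -47 − 1·50 = -97  (check: 729·33 + 248·(-97) = 1)
The row with r = 1 (the gcd) gives the Bezout coefficients s = 33, t = -97.
Result: 729 · (33) + 248 · (-97) = 1.

gcd(729, 248) = 1; s = 33, t = -97 (check: 729·33 + 248·(-97) = 1).


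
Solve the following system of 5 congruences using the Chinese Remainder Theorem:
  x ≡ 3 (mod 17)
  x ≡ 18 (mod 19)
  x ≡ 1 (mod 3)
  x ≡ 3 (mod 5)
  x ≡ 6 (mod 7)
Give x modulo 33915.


Product of moduli M = 17 · 19 · 3 · 5 · 7 = 33915.
Merge one congruence at a time:
  Start: x ≡ 3 (mod 17).
  Combine with x ≡ 18 (mod 19); new modulus lcm = 323.
    Write x = 3 + 17·t and substitute into x ≡ 18 (mod 19): 17·t ≡ 18 − 3 = 15 (mod 19).
    The inverse of 17 mod 19 is 9 (since 17·9 = 153 = 8·19 + 1), so t ≡ 9·15 = 135 ≡ 2 (mod 19).
    Then x = 3 + 17·2 = 37, valid modulo lcm(17, 19) = 323: x ≡ 37 (mod 323).
  Combine with x ≡ 1 (mod 3); new modulus lcm = 969.
    Write x = 37 + 323·t and substitute into x ≡ 1 (mod 3): 323·t ≡ 1 − 37 = -36 (mod 3).
    Reduce coefficients mod 3: 2·t ≡ 0 (mod 3).
    The inverse of 2 mod 3 is 2 (since 2·2 = 4 = 1·3 + 1), so t ≡ 2·0 = 0 ≡ 0 (mod 3).
    Then x = 37 + 323·0 = 37, valid modulo lcm(323, 3) = 969: x ≡ 37 (mod 969).
  Combine with x ≡ 3 (mod 5); new modulus lcm = 4845.
    Write x = 37 + 969·t and substitute into x ≡ 3 (mod 5): 969·t ≡ 3 − 37 = -34 (mod 5).
    Reduce coefficients mod 5: 4·t ≡ 1 (mod 5).
    The inverse of 4 mod 5 is 4 (since 4·4 = 16 = 3·5 + 1), so t ≡ 4·1 = 4 ≡ 4 (mod 5).
    Then x = 37 + 969·4 = 3913, valid modulo lcm(969, 5) = 4845: x ≡ 3913 (mod 4845).
  Combine with x ≡ 6 (mod 7); new modulus lcm = 33915.
    Write x = 3913 + 4845·t and substitute into x ≡ 6 (mod 7): 4845·t ≡ 6 − 3913 = -3907 (mod 7).
    Reduce coefficients mod 7: 1·t ≡ 6 (mod 7).
    So t ≡ 6 (mod 7).
    Then x = 3913 + 4845·6 = 32983, valid modulo lcm(4845, 7) = 33915: x ≡ 32983 (mod 33915).
Verify against each original: 32983 mod 17 = 3, 32983 mod 19 = 18, 32983 mod 3 = 1, 32983 mod 5 = 3, 32983 mod 7 = 6.

x ≡ 32983 (mod 33915).


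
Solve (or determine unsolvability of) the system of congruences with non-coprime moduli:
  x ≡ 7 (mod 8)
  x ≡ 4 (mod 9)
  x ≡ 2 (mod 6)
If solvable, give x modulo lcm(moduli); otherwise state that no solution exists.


Moduli 8, 9, 6 are not pairwise coprime, so CRT works modulo lcm(m_i) when all pairwise compatibility conditions hold.
Pairwise compatibility: gcd(m_i, m_j) must divide a_i - a_j for every pair.
Merge one congruence at a time:
  Start: x ≡ 7 (mod 8).
  Combine with x ≡ 4 (mod 9): gcd(8, 9) = 1; 4 - 7 = -3, which IS divisible by 1, so compatible.
    Write x = 7 + 8·t and substitute into x ≡ 4 (mod 9): 8·t ≡ 4 − 7 = -3 (mod 9).
    Reduce coefficients mod 9: 8·t ≡ 6 (mod 9).
    The inverse of 8 mod 9 is 8 (since 8·8 = 64 = 7·9 + 1), so t ≡ 8·6 = 48 ≡ 3 (mod 9).
    Then x = 7 + 8·3 = 31, valid modulo lcm(8, 9) = 72: x ≡ 31 (mod 72).
  Combine with x ≡ 2 (mod 6): gcd(72, 6) = 6, and 2 - 31 = -29 is NOT divisible by 6.
    ⇒ system is inconsistent (no integer solution).

No solution (the system is inconsistent).


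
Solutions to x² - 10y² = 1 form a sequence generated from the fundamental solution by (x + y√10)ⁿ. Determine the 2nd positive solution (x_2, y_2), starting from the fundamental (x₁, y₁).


Step 1: Find the fundamental solution (x₁, y₁) of x² - 10y² = 1.
  Expand √10 as a continued fraction. a₀ = ⌊√10⌋ = 3; iterate m_{k+1} = d_k·a_k − m_k, d_{k+1} = (10 − m_{k+1}²)/d_k, a_{k+1} = ⌊(a₀ + m_{k+1})/d_{k+1}⌋ (starting m₀ = 0, d₀ = 1), with convergents p_k = a_k·p_{k-1} + p_{k-2}, q_k = a_k·q_{k-1} + q_{k-2} (p₋₁ = 1, q₋₁ = 0):
  k = 0: a₀ = 3; p₀/q₀ = 3/1; p₀² − 10·q₀² = 9 − 10 = -1.
  k = 1: m = 3, d = 1, a = ⌊(3 + 3)/1⌋ = 6; p/q = (6·3 + 1)/(6·1 + 0) = 19/6; p² − 10·q² = 361 − 360 = 1.
  The first convergent with p² − 10·q² = 1 gives the fundamental solution (x₁, y₁) = (19, 6).
Step 2: Apply the recurrence (x_{n+1}, y_{n+1}) = (x₁x_n + 10y₁y_n, x₁y_n + y₁x_n) repeatedly.
  From (x_1, y_1) = (19, 6): x_2 = 19·19 + 10·6·6 = 721; y_2 = 19·6 + 6·19 = 228.
Step 3: Verify x_2² - 10·y_2² = 519841 - 519840 = 1 (should be 1). ✓

(x_1, y_1) = (19, 6); (x_2, y_2) = (721, 228).


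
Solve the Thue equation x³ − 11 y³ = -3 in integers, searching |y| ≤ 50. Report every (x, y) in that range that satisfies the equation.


The equation is x³ - 11y³ = -3. For fixed y, x³ = 11·y³ − 3, so a solution requires the RHS to be a perfect cube.
Strategy: iterate y from -50 to 50, compute RHS = 11·y³ − 3, and check whether it is a (positive or negative) perfect cube.
Check small values of y:
  y = 0: RHS = -3 is not a perfect cube.
  y = 1: RHS = 8 = (2)³ ⇒ x = 2 works.
  y = -1: RHS = -14 is not a perfect cube.
  y = 2: RHS = 85 is not a perfect cube.
  y = -2: RHS = -91 is not a perfect cube.
  y = 3: RHS = 294 is not a perfect cube.
  y = -3: RHS = -300 is not a perfect cube.
Continuing the search up to |y| = 50 finds no further solutions beyond those listed.
Collected solutions: (2, 1).

Solutions (with |y| ≤ 50): (2, 1).


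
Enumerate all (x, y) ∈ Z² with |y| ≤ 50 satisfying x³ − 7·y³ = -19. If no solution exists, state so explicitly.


The equation is x³ - 7y³ = -19. For fixed y, x³ = 7·y³ − 19, so a solution requires the RHS to be a perfect cube.
Strategy: iterate y from -50 to 50, compute RHS = 7·y³ − 19, and check whether it is a (positive or negative) perfect cube.
Check small values of y:
  y = 0: RHS = -19 is not a perfect cube.
  y = 1: RHS = -12 is not a perfect cube.
  y = -1: RHS = -26 is not a perfect cube.
  y = 2: RHS = 37 is not a perfect cube.
  y = -2: RHS = -75 is not a perfect cube.
  y = 3: RHS = 170 is not a perfect cube.
  y = -3: RHS = -208 is not a perfect cube.
Continuing the search up to |y| = 50 finds no solutions either.
No (x, y) in the scanned range satisfies the equation.

No integer solutions with |y| ≤ 50.


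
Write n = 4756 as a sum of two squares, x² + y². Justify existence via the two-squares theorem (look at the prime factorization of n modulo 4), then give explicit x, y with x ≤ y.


Step 1: Factor n = 4756 = 2^2 · 29 · 41.
Step 2: Check the mod-4 condition on each prime factor: 2 = 2 (special); 29 ≡ 1 (mod 4), exponent 1; 41 ≡ 1 (mod 4), exponent 1.
All primes ≡ 3 (mod 4) appear to even exponent (or don't appear), so by the two-squares theorem n IS expressible as a sum of two squares.
Step 3: Build a representation. Group n = k² · m with k = 2 and m = 29 · 41 = 1189 (a product of primes ≡ 1 (mod 4)); a representation of m scales to one of n via (k·x)² + (k·y)² = k²(x² + y²). Each prime p ≡ 1 (mod 4) is itself a sum of two squares; find a² by testing p − a² for a perfect square:
  29: 29 − 1² = 28, 29 − 2² = 25 = 5² ⇒ 29 = 2² + 5².
  41: 41 − 1² = 40, 41 − 2² = 37, 41 − 3² = 32, 41 − 4² = 25 = 5² ⇒ 41 = 4² + 5².
  Combine using the Brahmagupta–Fibonacci identity (a² + b²)(c² + d²) = (ac − bd)² + (ad + bc)² = (ac + bd)² + (ad − bc)²:
  29 · 41 = 1189: from (2² + 5²)(4² + 5²), take (2·4 − 5·5, 2·5 + 5·4) = (8 − 25, 10 + 20) = (-17, 30); dropping signs (only squares matter) gives (17, 30); check 17² + 30² = 289 + 900 = 1189 ✓.
  Scale by k = 2: (2·17, 2·30) = (34, 60).
Step 4: Order so x ≤ y and verify: 34² + 60² = 1156 + 3600 = 4756 = n. ✓

n = 4756 = 34² + 60² (one valid representation with x ≤ y).


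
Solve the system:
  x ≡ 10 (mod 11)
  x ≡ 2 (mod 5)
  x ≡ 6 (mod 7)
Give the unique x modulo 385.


Moduli 11, 5, 7 are pairwise coprime; by CRT there is a unique solution modulo M = 11 · 5 · 7 = 385.
Solve pairwise, accumulating the modulus:
  Start with x ≡ 10 (mod 11).
  Combine with x ≡ 2 (mod 5): since gcd(11, 5) = 1, we get a unique residue mod 55.
    Write x = 10 + 11·t and substitute into x ≡ 2 (mod 5): 11·t ≡ 2 − 10 = -8 (mod 5).
    Reduce coefficients mod 5: 1·t ≡ 2 (mod 5).
    So t ≡ 2 (mod 5).
    Then x = 10 + 11·2 = 32, valid modulo lcm(11, 5) = 55: x ≡ 32 (mod 55).
  Combine with x ≡ 6 (mod 7): since gcd(55, 7) = 1, we get a unique residue mod 385.
    Write x = 32 + 55·t and substitute into x ≡ 6 (mod 7): 55·t ≡ 6 − 32 = -26 (mod 7).
    Reduce coefficients mod 7: 6·t ≡ 2 (mod 7).
    The inverse of 6 mod 7 is 6 (since 6·6 = 36 = 5·7 + 1), so t ≡ 6·2 = 12 ≡ 5 (mod 7).
    Then x = 32 + 55·5 = 307, valid modulo lcm(55, 7) = 385: x ≡ 307 (mod 385).
Verify: 307 mod 11 = 10 ✓, 307 mod 5 = 2 ✓, 307 mod 7 = 6 ✓.

x ≡ 307 (mod 385).


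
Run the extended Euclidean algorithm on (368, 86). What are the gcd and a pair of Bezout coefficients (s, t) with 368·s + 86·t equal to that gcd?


Euclidean algorithm on (368, 86) — divide until remainder is 0:
  368 = 4 · 86 + 24
  86 = 3 · 24 + 14
  24 = 1 · 14 + 10
  14 = 1 · 10 + 4
  10 = 2 · 4 + 2
  4 = 2 · 2 + 0
gcd(368, 86) = 2.
Track Bezout coefficients alongside the remainders: start with r₀ = 368 = a·1 + b·0 (s = 1, t = 0) and r₁ = 86 = a·0 + b·1 (s = 0, t = 1); each new remainder r_{k+1} = r_{k-1} − q_k·r_k inherits s_{k+1} = s_{k-1} − q_k·s_k, t_{k+1} = t_{k-1} − q_k·t_k, so r_k = a·s_k + b·t_k at every step:
  q = 4: r = 24, s = 1 − 4·0 = 1, t = 0 − 4·1 = -4  (check: 368·1 + 86·(-4) = 24)
  q = 3: r = 14, s = 0 − 3·1 = -3, t = 1 − 3·(-4) = 13  (check: 368·(-3) + 86·13 = 14)
  q = 1: r = 10, s = 1 − 1·(-3) = 4, t = -4 − 1·13 = -17  (check: 368·4 + 86·(-17) = 10)
  q = 1: r = 4, s = -3 − 1·4 = -7, t = 13 − 1·(-17) = 30  (check: 368·(-7) + 86·30 = 4)
  q = 2: r = 2, s = 4 − 2·(-7) = 18, t = -17 − 2·30 = -77  (check: 368·18 + 86·(-77) = 2)
The row with r = 2 (the gcd) gives the Bezout coefficients s = 18, t = -77.
Result: 368 · (18) + 86 · (-77) = 2.

gcd(368, 86) = 2; s = 18, t = -77 (check: 368·18 + 86·(-77) = 2).


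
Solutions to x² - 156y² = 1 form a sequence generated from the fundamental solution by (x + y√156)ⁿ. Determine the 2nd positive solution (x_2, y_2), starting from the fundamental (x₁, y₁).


Step 1: Find the fundamental solution (x₁, y₁) of x² - 156y² = 1.
  Expand √156 as a continued fraction. a₀ = ⌊√156⌋ = 12; iterate m_{k+1} = d_k·a_k − m_k, d_{k+1} = (156 − m_{k+1}²)/d_k, a_{k+1} = ⌊(a₀ + m_{k+1})/d_{k+1}⌋ (starting m₀ = 0, d₀ = 1), with convergents p_k = a_k·p_{k-1} + p_{k-2}, q_k = a_k·q_{k-1} + q_{k-2} (p₋₁ = 1, q₋₁ = 0):
  k = 0: a₀ = 12; p₀/q₀ = 12/1; p₀² − 156·q₀² = 144 − 156 = -12.
  k = 1: m = 12, d = 12, a = ⌊(12 + 12)/12⌋ = 2; p/q = (2·12 + 1)/(2·1 + 0) = 25/2; p² − 156·q² = 625 − 624 = 1.
  The first convergent with p² − 156·q² = 1 gives the fundamental solution (x₁, y₁) = (25, 2).
Step 2: Apply the recurrence (x_{n+1}, y_{n+1}) = (x₁x_n + 156y₁y_n, x₁y_n + y₁x_n) repeatedly.
  From (x_1, y_1) = (25, 2): x_2 = 25·25 + 156·2·2 = 1249; y_2 = 25·2 + 2·25 = 100.
Step 3: Verify x_2² - 156·y_2² = 1560001 - 1560000 = 1 (should be 1). ✓

(x_1, y_1) = (25, 2); (x_2, y_2) = (1249, 100).


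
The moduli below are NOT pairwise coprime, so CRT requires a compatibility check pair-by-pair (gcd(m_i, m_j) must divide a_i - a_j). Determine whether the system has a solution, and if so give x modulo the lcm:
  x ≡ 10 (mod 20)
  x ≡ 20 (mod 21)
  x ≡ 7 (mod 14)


Moduli 20, 21, 14 are not pairwise coprime, so CRT works modulo lcm(m_i) when all pairwise compatibility conditions hold.
Pairwise compatibility: gcd(m_i, m_j) must divide a_i - a_j for every pair.
Merge one congruence at a time:
  Start: x ≡ 10 (mod 20).
  Combine with x ≡ 20 (mod 21): gcd(20, 21) = 1; 20 - 10 = 10, which IS divisible by 1, so compatible.
    Write x = 10 + 20·t and substitute into x ≡ 20 (mod 21): 20·t ≡ 20 − 10 = 10 (mod 21).
    The inverse of 20 mod 21 is 20 (since 20·20 = 400 = 19·21 + 1), so t ≡ 20·10 = 200 ≡ 11 (mod 21).
    Then x = 10 + 20·11 = 230, valid modulo lcm(20, 21) = 420: x ≡ 230 (mod 420).
  Combine with x ≡ 7 (mod 14): gcd(420, 14) = 14, and 7 - 230 = -223 is NOT divisible by 14.
    ⇒ system is inconsistent (no integer solution).

No solution (the system is inconsistent).


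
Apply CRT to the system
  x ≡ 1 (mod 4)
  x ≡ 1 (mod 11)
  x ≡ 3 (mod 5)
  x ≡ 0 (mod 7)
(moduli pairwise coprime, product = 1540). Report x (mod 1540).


Product of moduli M = 4 · 11 · 5 · 7 = 1540.
Merge one congruence at a time:
  Start: x ≡ 1 (mod 4).
  Combine with x ≡ 1 (mod 11); new modulus lcm = 44.
    Write x = 1 + 4·t and substitute into x ≡ 1 (mod 11): 4·t ≡ 1 − 1 = 0 (mod 11).
    The inverse of 4 mod 11 is 3 (since 4·3 = 12 = 1·11 + 1), so t ≡ 3·0 = 0 ≡ 0 (mod 11).
    Then x = 1 + 4·0 = 1, valid modulo lcm(4, 11) = 44: x ≡ 1 (mod 44).
  Combine with x ≡ 3 (mod 5); new modulus lcm = 220.
    Write x = 1 + 44·t and substitute into x ≡ 3 (mod 5): 44·t ≡ 3 − 1 = 2 (mod 5).
    Reduce coefficients mod 5: 4·t ≡ 2 (mod 5).
    The inverse of 4 mod 5 is 4 (since 4·4 = 16 = 3·5 + 1), so t ≡ 4·2 = 8 ≡ 3 (mod 5).
    Then x = 1 + 44·3 = 133, valid modulo lcm(44, 5) = 220: x ≡ 133 (mod 220).
  Combine with x ≡ 0 (mod 7); new modulus lcm = 1540.
    Write x = 133 + 220·t and substitute into x ≡ 0 (mod 7): 220·t ≡ 0 − 133 = -133 (mod 7).
    Reduce coefficients mod 7: 3·t ≡ 0 (mod 7).
    The inverse of 3 mod 7 is 5 (since 3·5 = 15 = 2·7 + 1), so t ≡ 5·0 = 0 ≡ 0 (mod 7).
    Then x = 133 + 220·0 = 133, valid modulo lcm(220, 7) = 1540: x ≡ 133 (mod 1540).
Verify against each original: 133 mod 4 = 1, 133 mod 11 = 1, 133 mod 5 = 3, 133 mod 7 = 0.

x ≡ 133 (mod 1540).


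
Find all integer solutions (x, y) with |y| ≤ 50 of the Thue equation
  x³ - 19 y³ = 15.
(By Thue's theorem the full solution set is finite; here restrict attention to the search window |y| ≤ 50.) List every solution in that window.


The equation is x³ - 19y³ = 15. For fixed y, x³ = 19·y³ + 15, so a solution requires the RHS to be a perfect cube.
Strategy: iterate y from -50 to 50, compute RHS = 19·y³ + 15, and check whether it is a (positive or negative) perfect cube.
Check small values of y:
  y = 0: RHS = 15 is not a perfect cube.
  y = 1: RHS = 34 is not a perfect cube.
  y = -1: RHS = -4 is not a perfect cube.
  y = 2: RHS = 167 is not a perfect cube.
  y = -2: RHS = -137 is not a perfect cube.
  y = 3: RHS = 528 is not a perfect cube.
  y = -3: RHS = -498 is not a perfect cube.
Continuing the search up to |y| = 50 finds no solutions either.
No (x, y) in the scanned range satisfies the equation.

No integer solutions with |y| ≤ 50.


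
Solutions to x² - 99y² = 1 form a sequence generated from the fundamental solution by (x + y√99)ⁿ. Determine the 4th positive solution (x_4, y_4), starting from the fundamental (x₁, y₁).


Step 1: Find the fundamental solution (x₁, y₁) of x² - 99y² = 1.
  Expand √99 as a continued fraction. a₀ = ⌊√99⌋ = 9; iterate m_{k+1} = d_k·a_k − m_k, d_{k+1} = (99 − m_{k+1}²)/d_k, a_{k+1} = ⌊(a₀ + m_{k+1})/d_{k+1}⌋ (starting m₀ = 0, d₀ = 1), with convergents p_k = a_k·p_{k-1} + p_{k-2}, q_k = a_k·q_{k-1} + q_{k-2} (p₋₁ = 1, q₋₁ = 0):
  k = 0: a₀ = 9; p₀/q₀ = 9/1; p₀² − 99·q₀² = 81 − 99 = -18.
  k = 1: m = 9, d = 18, a = ⌊(9 + 9)/18⌋ = 1; p/q = (1·9 + 1)/(1·1 + 0) = 10/1; p² − 99·q² = 100 − 99 = 1.
  The first convergent with p² − 99·q² = 1 gives the fundamental solution (x₁, y₁) = (10, 1).
Step 2: Apply the recurrence (x_{n+1}, y_{n+1}) = (x₁x_n + 99y₁y_n, x₁y_n + y₁x_n) repeatedly.
  From (x_1, y_1) = (10, 1): x_2 = 10·10 + 99·1·1 = 199; y_2 = 10·1 + 1·10 = 20.
  From (x_2, y_2) = (199, 20): x_3 = 10·199 + 99·1·20 = 3970; y_3 = 10·20 + 1·199 = 399.
  From (x_3, y_3) = (3970, 399): x_4 = 10·3970 + 99·1·399 = 79201; y_4 = 10·399 + 1·3970 = 7960.
Step 3: Verify x_4² - 99·y_4² = 6272798401 - 6272798400 = 1 (should be 1). ✓

(x_1, y_1) = (10, 1); (x_4, y_4) = (79201, 7960).


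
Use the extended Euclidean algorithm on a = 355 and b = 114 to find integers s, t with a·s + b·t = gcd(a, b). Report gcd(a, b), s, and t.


Euclidean algorithm on (355, 114) — divide until remainder is 0:
  355 = 3 · 114 + 13
  114 = 8 · 13 + 10
  13 = 1 · 10 + 3
  10 = 3 · 3 + 1
  3 = 3 · 1 + 0
gcd(355, 114) = 1.
Track Bezout coefficients alongside the remainders: start with r₀ = 355 = a·1 + b·0 (s = 1, t = 0) and r₁ = 114 = a·0 + b·1 (s = 0, t = 1); each new remainder r_{k+1} = r_{k-1} − q_k·r_k inherits s_{k+1} = s_{k-1} − q_k·s_k, t_{k+1} = t_{k-1} − q_k·t_k, so r_k = a·s_k + b·t_k at every step:
  q = 3: r = 13, s = 1 − 3·0 = 1, t = 0 − 3·1 = -3  (check: 355·1 + 114·(-3) = 13)
  q = 8: r = 10, s = 0 − 8·1 = -8, t = 1 − 8·(-3) = 25  (check: 355·(-8) + 114·25 = 10)
  q = 1: r = 3, s = 1 − 1·(-8) = 9, t = -3 − 1·25 = -28  (check: 355·9 + 114·(-28) = 3)
  q = 3: r = 1, s = -8 − 3·9 = -35, t = 25 − 3·(-28) = 109  (check: 355·(-35) + 114·109 = 1)
The row with r = 1 (the gcd) gives the Bezout coefficients s = -35, t = 109.
Result: 355 · (-35) + 114 · (109) = 1.

gcd(355, 114) = 1; s = -35, t = 109 (check: 355·(-35) + 114·109 = 1).


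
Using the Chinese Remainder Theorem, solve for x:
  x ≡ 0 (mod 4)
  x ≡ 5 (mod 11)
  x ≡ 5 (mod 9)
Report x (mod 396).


Moduli 4, 11, 9 are pairwise coprime; by CRT there is a unique solution modulo M = 4 · 11 · 9 = 396.
Solve pairwise, accumulating the modulus:
  Start with x ≡ 0 (mod 4).
  Combine with x ≡ 5 (mod 11): since gcd(4, 11) = 1, we get a unique residue mod 44.
    Write x = 0 + 4·t and substitute into x ≡ 5 (mod 11): 4·t ≡ 5 − 0 = 5 (mod 11).
    The inverse of 4 mod 11 is 3 (since 4·3 = 12 = 1·11 + 1), so t ≡ 3·5 = 15 ≡ 4 (mod 11).
    Then x = 0 + 4·4 = 16, valid modulo lcm(4, 11) = 44: x ≡ 16 (mod 44).
  Combine with x ≡ 5 (mod 9): since gcd(44, 9) = 1, we get a unique residue mod 396.
    Write x = 16 + 44·t and substitute into x ≡ 5 (mod 9): 44·t ≡ 5 − 16 = -11 (mod 9).
    Reduce coefficients mod 9: 8·t ≡ 7 (mod 9).
    The inverse of 8 mod 9 is 8 (since 8·8 = 64 = 7·9 + 1), so t ≡ 8·7 = 56 ≡ 2 (mod 9).
    Then x = 16 + 44·2 = 104, valid modulo lcm(44, 9) = 396: x ≡ 104 (mod 396).
Verify: 104 mod 4 = 0 ✓, 104 mod 11 = 5 ✓, 104 mod 9 = 5 ✓.

x ≡ 104 (mod 396).


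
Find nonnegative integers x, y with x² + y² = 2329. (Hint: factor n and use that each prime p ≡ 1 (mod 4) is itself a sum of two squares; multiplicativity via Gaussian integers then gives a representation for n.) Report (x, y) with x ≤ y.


Step 1: Factor n = 2329 = 17 · 137.
Step 2: Check the mod-4 condition on each prime factor: 17 ≡ 1 (mod 4), exponent 1; 137 ≡ 1 (mod 4), exponent 1.
All primes ≡ 3 (mod 4) appear to even exponent (or don't appear), so by the two-squares theorem n IS expressible as a sum of two squares.
Step 3: Build a representation. Here n = 17 · 137 is a product of primes ≡ 1 (mod 4). Each prime p ≡ 1 (mod 4) is itself a sum of two squares; find a² by testing p − a² for a perfect square:
  17: 17 − 1² = 16 = 4² ⇒ 17 = 1² + 4².
  137: 137 − 1² = 136, 137 − 2² = 133, 137 − 3² = 128, 137 − 4² = 121 = 11² ⇒ 137 = 4² + 11².
  Combine using the Brahmagupta–Fibonacci identity (a² + b²)(c² + d²) = (ac − bd)² + (ad + bc)² = (ac + bd)² + (ad − bc)²:
  17 · 137 = 2329: from (1² + 4²)(4² + 11²), take (1·4 − 4·11, 1·11 + 4·4) = (4 − 44, 11 + 16) = (-40, 27); dropping signs (only squares matter) gives (40, 27); check 40² + 27² = 1600 + 729 = 2329 ✓.
Step 4: Order so x ≤ y and verify: 27² + 40² = 729 + 1600 = 2329 = n. ✓

n = 2329 = 27² + 40² (one valid representation with x ≤ y).


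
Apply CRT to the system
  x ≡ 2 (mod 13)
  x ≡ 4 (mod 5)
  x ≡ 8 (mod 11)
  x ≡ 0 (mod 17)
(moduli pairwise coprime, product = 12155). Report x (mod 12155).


Product of moduli M = 13 · 5 · 11 · 17 = 12155.
Merge one congruence at a time:
  Start: x ≡ 2 (mod 13).
  Combine with x ≡ 4 (mod 5); new modulus lcm = 65.
    Write x = 2 + 13·t and substitute into x ≡ 4 (mod 5): 13·t ≡ 4 − 2 = 2 (mod 5).
    Reduce coefficients mod 5: 3·t ≡ 2 (mod 5).
    The inverse of 3 mod 5 is 2 (since 3·2 = 6 = 1·5 + 1), so t ≡ 2·2 = 4 ≡ 4 (mod 5).
    Then x = 2 + 13·4 = 54, valid modulo lcm(13, 5) = 65: x ≡ 54 (mod 65).
  Combine with x ≡ 8 (mod 11); new modulus lcm = 715.
    Write x = 54 + 65·t and substitute into x ≡ 8 (mod 11): 65·t ≡ 8 − 54 = -46 (mod 11).
    Reduce coefficients mod 11: 10·t ≡ 9 (mod 11).
    The inverse of 10 mod 11 is 10 (since 10·10 = 100 = 9·11 + 1), so t ≡ 10·9 = 90 ≡ 2 (mod 11).
    Then x = 54 + 65·2 = 184, valid modulo lcm(65, 11) = 715: x ≡ 184 (mod 715).
  Combine with x ≡ 0 (mod 17); new modulus lcm = 12155.
    Write x = 184 + 715·t and substitute into x ≡ 0 (mod 17): 715·t ≡ 0 − 184 = -184 (mod 17).
    Reduce coefficients mod 17: 1·t ≡ 3 (mod 17).
    So t ≡ 3 (mod 17).
    Then x = 184 + 715·3 = 2329, valid modulo lcm(715, 17) = 12155: x ≡ 2329 (mod 12155).
Verify against each original: 2329 mod 13 = 2, 2329 mod 5 = 4, 2329 mod 11 = 8, 2329 mod 17 = 0.

x ≡ 2329 (mod 12155).


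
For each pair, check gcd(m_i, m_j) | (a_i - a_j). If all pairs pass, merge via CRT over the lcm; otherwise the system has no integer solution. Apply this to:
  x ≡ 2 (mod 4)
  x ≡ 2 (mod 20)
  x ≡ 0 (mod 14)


Moduli 4, 20, 14 are not pairwise coprime, so CRT works modulo lcm(m_i) when all pairwise compatibility conditions hold.
Pairwise compatibility: gcd(m_i, m_j) must divide a_i - a_j for every pair.
Merge one congruence at a time:
  Start: x ≡ 2 (mod 4).
  Combine with x ≡ 2 (mod 20): gcd(4, 20) = 4; 2 - 2 = 0, which IS divisible by 4, so compatible.
    Write x = 2 + 4·t and substitute into x ≡ 2 (mod 20): 4·t ≡ 2 − 2 = 0 (mod 20).
    Divide the congruence (and modulus) by g = 4: 1·t ≡ 0 (mod 5).
    So t ≡ 0 (mod 5).
    Then x = 2 + 4·0 = 2, valid modulo lcm(4, 20) = 20: x ≡ 2 (mod 20).
  Combine with x ≡ 0 (mod 14): gcd(20, 14) = 2; 0 - 2 = -2, which IS divisible by 2, so compatible.
    Write x = 2 + 20·t and substitute into x ≡ 0 (mod 14): 20·t ≡ 0 − 2 = -2 (mod 14).
    Divide the congruence (and modulus) by g = 2: 10·t ≡ -1 (mod 7).
    Reduce coefficients mod 7: 3·t ≡ 6 (mod 7).
    The inverse of 3 mod 7 is 5 (since 3·5 = 15 = 2·7 + 1), so t ≡ 5·6 = 30 ≡ 2 (mod 7).
    Then x = 2 + 20·2 = 42, valid modulo lcm(20, 14) = 140: x ≡ 42 (mod 140).
Verify: 42 mod 4 = 2, 42 mod 20 = 2, 42 mod 14 = 0.

x ≡ 42 (mod 140).


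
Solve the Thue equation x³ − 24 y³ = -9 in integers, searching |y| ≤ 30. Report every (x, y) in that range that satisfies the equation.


The equation is x³ - 24y³ = -9. For fixed y, x³ = 24·y³ − 9, so a solution requires the RHS to be a perfect cube.
Strategy: iterate y from -30 to 30, compute RHS = 24·y³ − 9, and check whether it is a (positive or negative) perfect cube.
Check small values of y:
  y = 0: RHS = -9 is not a perfect cube.
  y = 1: RHS = 15 is not a perfect cube.
  y = -1: RHS = -33 is not a perfect cube.
  y = 2: RHS = 183 is not a perfect cube.
  y = -2: RHS = -201 is not a perfect cube.
  y = 3: RHS = 639 is not a perfect cube.
  y = -3: RHS = -657 is not a perfect cube.
Continuing the search up to |y| = 30 finds no solutions either.
No (x, y) in the scanned range satisfies the equation.

No integer solutions with |y| ≤ 30.


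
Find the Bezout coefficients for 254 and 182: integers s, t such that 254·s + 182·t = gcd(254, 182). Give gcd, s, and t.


Euclidean algorithm on (254, 182) — divide until remainder is 0:
  254 = 1 · 182 + 72
  182 = 2 · 72 + 38
  72 = 1 · 38 + 34
  38 = 1 · 34 + 4
  34 = 8 · 4 + 2
  4 = 2 · 2 + 0
gcd(254, 182) = 2.
Track Bezout coefficients alongside the remainders: start with r₀ = 254 = a·1 + b·0 (s = 1, t = 0) and r₁ = 182 = a·0 + b·1 (s = 0, t = 1); each new remainder r_{k+1} = r_{k-1} − q_k·r_k inherits s_{k+1} = s_{k-1} − q_k·s_k, t_{k+1} = t_{k-1} − q_k·t_k, so r_k = a·s_k + b·t_k at every step:
  q = 1: r = 72, s = 1 − 1·0 = 1, t = 0 − 1·1 = -1  (check: 254·1 + 182·(-1) = 72)
  q = 2: r = 38, s = 0 − 2·1 = -2, t = 1 − 2·(-1) = 3  (check: 254·(-2) + 182·3 = 38)
  q = 1: r = 34, s = 1 − 1·(-2) = 3, t = -1 − 1·3 = -4  (check: 254·3 + 182·(-4) = 34)
  q = 1: r = 4, s = -2 − 1·3 = -5, t = 3 − 1·(-4) = 7  (check: 254·(-5) + 182·7 = 4)
  q = 8: r = 2, s = 3 − 8·(-5) = 43, t = -4 − 8·7 = -60  (check: 254·43 + 182·(-60) = 2)
The row with r = 2 (the gcd) gives the Bezout coefficients s = 43, t = -60.
Result: 254 · (43) + 182 · (-60) = 2.

gcd(254, 182) = 2; s = 43, t = -60 (check: 254·43 + 182·(-60) = 2).


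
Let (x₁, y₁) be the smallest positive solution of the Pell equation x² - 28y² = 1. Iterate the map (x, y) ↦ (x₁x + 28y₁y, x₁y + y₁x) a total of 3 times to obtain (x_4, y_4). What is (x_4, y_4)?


Step 1: Find the fundamental solution (x₁, y₁) of x² - 28y² = 1.
  Expand √28 as a continued fraction. a₀ = ⌊√28⌋ = 5; iterate m_{k+1} = d_k·a_k − m_k, d_{k+1} = (28 − m_{k+1}²)/d_k, a_{k+1} = ⌊(a₀ + m_{k+1})/d_{k+1}⌋ (starting m₀ = 0, d₀ = 1), with convergents p_k = a_k·p_{k-1} + p_{k-2}, q_k = a_k·q_{k-1} + q_{k-2} (p₋₁ = 1, q₋₁ = 0):
  k = 0: a₀ = 5; p₀/q₀ = 5/1; p₀² − 28·q₀² = 25 − 28 = -3.
  k = 1: m = 5, d = 3, a = ⌊(5 + 5)/3⌋ = 3; p/q = (3·5 + 1)/(3·1 + 0) = 16/3; p² − 28·q² = 256 − 252 = 4.
  k = 2: m = 4, d = 4, a = ⌊(5 + 4)/4⌋ = 2; p/q = (2·16 + 5)/(2·3 + 1) = 37/7; p² − 28·q² = 1369 − 1372 = -3.
  k = 3: m = 4, d = 3, a = ⌊(5 + 4)/3⌋ = 3; p/q = (3·37 + 16)/(3·7 + 3) = 127/24; p² − 28·q² = 16129 − 16128 = 1.
  The first convergent with p² − 28·q² = 1 gives the fundamental solution (x₁, y₁) = (127, 24).
Step 2: Apply the recurrence (x_{n+1}, y_{n+1}) = (x₁x_n + 28y₁y_n, x₁y_n + y₁x_n) repeatedly.
  From (x_1, y_1) = (127, 24): x_2 = 127·127 + 28·24·24 = 32257; y_2 = 127·24 + 24·127 = 6096.
  From (x_2, y_2) = (32257, 6096): x_3 = 127·32257 + 28·24·6096 = 8193151; y_3 = 127·6096 + 24·32257 = 1548360.
  From (x_3, y_3) = (8193151, 1548360): x_4 = 127·8193151 + 28·24·1548360 = 2081028097; y_4 = 127·1548360 + 24·8193151 = 393277344.
Step 3: Verify x_4² - 28·y_4² = 4330677940503441409 - 4330677940503441408 = 1 (should be 1). ✓

(x_1, y_1) = (127, 24); (x_4, y_4) = (2081028097, 393277344).


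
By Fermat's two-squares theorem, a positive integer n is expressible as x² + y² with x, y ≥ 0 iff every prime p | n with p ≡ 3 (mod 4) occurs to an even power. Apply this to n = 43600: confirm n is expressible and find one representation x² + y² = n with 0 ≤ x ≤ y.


Step 1: Factor n = 43600 = 2^4 · 5^2 · 109.
Step 2: Check the mod-4 condition on each prime factor: 2 = 2 (special); 5 ≡ 1 (mod 4), exponent 2; 109 ≡ 1 (mod 4), exponent 1.
All primes ≡ 3 (mod 4) appear to even exponent (or don't appear), so by the two-squares theorem n IS expressible as a sum of two squares.
Step 3: Build a representation. Group n = k² · m with k = 4 and m = 5 · 5 · 109 = 2725 (a product of primes ≡ 1 (mod 4)); a representation of m scales to one of n via (k·x)² + (k·y)² = k²(x² + y²). Each prime p ≡ 1 (mod 4) is itself a sum of two squares; find a² by testing p − a² for a perfect square:
  5: 5 − 1² = 4 = 2² ⇒ 5 = 1² + 2².
  109: 109 − 1² = 108, 109 − 2² = 105, 109 − 3² = 100 = 10² ⇒ 109 = 3² + 10².
  Combine using the Brahmagupta–Fibonacci identity (a² + b²)(c² + d²) = (ac − bd)² + (ad + bc)² = (ac + bd)² + (ad − bc)²:
  5 · 5 = 25: from (1² + 2²)(1² + 2²), take (1·1 − 2·2, 1·2 + 2·1) = (1 − 4, 2 + 2) = (-3, 4); dropping signs (only squares matter) gives (3, 4); check 3² + 4² = 9 + 16 = 25 ✓.
  25 · 109 = 2725: from (3² + 4²)(3² + 10²), take (3·3 − 4·10, 3·10 + 4·3) = (9 − 40, 30 + 12) = (-31, 42); dropping signs (only squares matter) gives (31, 42); check 31² + 42² = 961 + 1764 = 2725 ✓.
  Scale by k = 4: (4·31, 4·42) = (124, 168).
Step 4: Order so x ≤ y and verify: 124² + 168² = 15376 + 28224 = 43600 = n. ✓

n = 43600 = 124² + 168² (one valid representation with x ≤ y).


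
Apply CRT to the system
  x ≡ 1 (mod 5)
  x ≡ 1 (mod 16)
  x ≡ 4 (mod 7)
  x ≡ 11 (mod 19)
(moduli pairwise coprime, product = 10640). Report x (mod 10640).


Product of moduli M = 5 · 16 · 7 · 19 = 10640.
Merge one congruence at a time:
  Start: x ≡ 1 (mod 5).
  Combine with x ≡ 1 (mod 16); new modulus lcm = 80.
    Write x = 1 + 5·t and substitute into x ≡ 1 (mod 16): 5·t ≡ 1 − 1 = 0 (mod 16).
    The inverse of 5 mod 16 is 13 (since 5·13 = 65 = 4·16 + 1), so t ≡ 13·0 = 0 ≡ 0 (mod 16).
    Then x = 1 + 5·0 = 1, valid modulo lcm(5, 16) = 80: x ≡ 1 (mod 80).
  Combine with x ≡ 4 (mod 7); new modulus lcm = 560.
    Write x = 1 + 80·t and substitute into x ≡ 4 (mod 7): 80·t ≡ 4 − 1 = 3 (mod 7).
    Reduce coefficients mod 7: 3·t ≡ 3 (mod 7).
    The inverse of 3 mod 7 is 5 (since 3·5 = 15 = 2·7 + 1), so t ≡ 5·3 = 15 ≡ 1 (mod 7).
    Then x = 1 + 80·1 = 81, valid modulo lcm(80, 7) = 560: x ≡ 81 (mod 560).
  Combine with x ≡ 11 (mod 19); new modulus lcm = 10640.
    Write x = 81 + 560·t and substitute into x ≡ 11 (mod 19): 560·t ≡ 11 − 81 = -70 (mod 19).
    Reduce coefficients mod 19: 9·t ≡ 6 (mod 19).
    The inverse of 9 mod 19 is 17 (since 9·17 = 153 = 8·19 + 1), so t ≡ 17·6 = 102 ≡ 7 (mod 19).
    Then x = 81 + 560·7 = 4001, valid modulo lcm(560, 19) = 10640: x ≡ 4001 (mod 10640).
Verify against each original: 4001 mod 5 = 1, 4001 mod 16 = 1, 4001 mod 7 = 4, 4001 mod 19 = 11.

x ≡ 4001 (mod 10640).


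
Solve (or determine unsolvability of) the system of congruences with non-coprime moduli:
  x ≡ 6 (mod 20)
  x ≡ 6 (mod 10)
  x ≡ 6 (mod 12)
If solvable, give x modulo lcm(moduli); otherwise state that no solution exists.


Moduli 20, 10, 12 are not pairwise coprime, so CRT works modulo lcm(m_i) when all pairwise compatibility conditions hold.
Pairwise compatibility: gcd(m_i, m_j) must divide a_i - a_j for every pair.
Merge one congruence at a time:
  Start: x ≡ 6 (mod 20).
  Combine with x ≡ 6 (mod 10): gcd(20, 10) = 10; 6 - 6 = 0, which IS divisible by 10, so compatible.
    Write x = 6 + 20·t and substitute into x ≡ 6 (mod 10): 20·t ≡ 6 − 6 = 0 (mod 10).
    Divide the congruence (and modulus) by g = 10: 2·t ≡ 0 (mod 1).
    Modulo 1 every t works; take t = 0.
    Then x = 6 + 20·0 = 6, valid modulo lcm(20, 10) = 20: x ≡ 6 (mod 20).
  Combine with x ≡ 6 (mod 12): gcd(20, 12) = 4; 6 - 6 = 0, which IS divisible by 4, so compatible.
    Write x = 6 + 20·t and substitute into x ≡ 6 (mod 12): 20·t ≡ 6 − 6 = 0 (mod 12).
    Divide the congruence (and modulus) by g = 4: 5·t ≡ 0 (mod 3).
    Reduce coefficients mod 3: 2·t ≡ 0 (mod 3).
    The inverse of 2 mod 3 is 2 (since 2·2 = 4 = 1·3 + 1), so t ≡ 2·0 = 0 ≡ 0 (mod 3).
    Then x = 6 + 20·0 = 6, valid modulo lcm(20, 12) = 60: x ≡ 6 (mod 60).
Verify: 6 mod 20 = 6, 6 mod 10 = 6, 6 mod 12 = 6.

x ≡ 6 (mod 60).


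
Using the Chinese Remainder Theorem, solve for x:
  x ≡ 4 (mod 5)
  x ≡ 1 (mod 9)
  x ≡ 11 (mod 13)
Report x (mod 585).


Moduli 5, 9, 13 are pairwise coprime; by CRT there is a unique solution modulo M = 5 · 9 · 13 = 585.
Solve pairwise, accumulating the modulus:
  Start with x ≡ 4 (mod 5).
  Combine with x ≡ 1 (mod 9): since gcd(5, 9) = 1, we get a unique residue mod 45.
    Write x = 4 + 5·t and substitute into x ≡ 1 (mod 9): 5·t ≡ 1 − 4 = -3 (mod 9).
    Reduce coefficients mod 9: 5·t ≡ 6 (mod 9).
    The inverse of 5 mod 9 is 2 (since 5·2 = 10 = 1·9 + 1), so t ≡ 2·6 = 12 ≡ 3 (mod 9).
    Then x = 4 + 5·3 = 19, valid modulo lcm(5, 9) = 45: x ≡ 19 (mod 45).
  Combine with x ≡ 11 (mod 13): since gcd(45, 13) = 1, we get a unique residue mod 585.
    Write x = 19 + 45·t and substitute into x ≡ 11 (mod 13): 45·t ≡ 11 − 19 = -8 (mod 13).
    Reduce coefficients mod 13: 6·t ≡ 5 (mod 13).
    The inverse of 6 mod 13 is 11 (since 6·11 = 66 = 5·13 + 1), so t ≡ 11·5 = 55 ≡ 3 (mod 13).
    Then x = 19 + 45·3 = 154, valid modulo lcm(45, 13) = 585: x ≡ 154 (mod 585).
Verify: 154 mod 5 = 4 ✓, 154 mod 9 = 1 ✓, 154 mod 13 = 11 ✓.

x ≡ 154 (mod 585).


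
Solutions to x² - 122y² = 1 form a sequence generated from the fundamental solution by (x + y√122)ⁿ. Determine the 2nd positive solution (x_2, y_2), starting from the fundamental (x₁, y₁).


Step 1: Find the fundamental solution (x₁, y₁) of x² - 122y² = 1.
  Expand √122 as a continued fraction. a₀ = ⌊√122⌋ = 11; iterate m_{k+1} = d_k·a_k − m_k, d_{k+1} = (122 − m_{k+1}²)/d_k, a_{k+1} = ⌊(a₀ + m_{k+1})/d_{k+1}⌋ (starting m₀ = 0, d₀ = 1), with convergents p_k = a_k·p_{k-1} + p_{k-2}, q_k = a_k·q_{k-1} + q_{k-2} (p₋₁ = 1, q₋₁ = 0):
  k = 0: a₀ = 11; p₀/q₀ = 11/1; p₀² − 122·q₀² = 121 − 122 = -1.
  k = 1: m = 11, d = 1, a = ⌊(11 + 11)/1⌋ = 22; p/q = (22·11 + 1)/(22·1 + 0) = 243/22; p² − 122·q² = 59049 − 59048 = 1.
  The first convergent with p² − 122·q² = 1 gives the fundamental solution (x₁, y₁) = (243, 22).
Step 2: Apply the recurrence (x_{n+1}, y_{n+1}) = (x₁x_n + 122y₁y_n, x₁y_n + y₁x_n) repeatedly.
  From (x_1, y_1) = (243, 22): x_2 = 243·243 + 122·22·22 = 118097; y_2 = 243·22 + 22·243 = 10692.
Step 3: Verify x_2² - 122·y_2² = 13946901409 - 13946901408 = 1 (should be 1). ✓

(x_1, y_1) = (243, 22); (x_2, y_2) = (118097, 10692).


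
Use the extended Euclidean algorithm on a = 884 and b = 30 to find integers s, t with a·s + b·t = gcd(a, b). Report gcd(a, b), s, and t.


Euclidean algorithm on (884, 30) — divide until remainder is 0:
  884 = 29 · 30 + 14
  30 = 2 · 14 + 2
  14 = 7 · 2 + 0
gcd(884, 30) = 2.
Track Bezout coefficients alongside the remainders: start with r₀ = 884 = a·1 + b·0 (s = 1, t = 0) and r₁ = 30 = a·0 + b·1 (s = 0, t = 1); each new remainder r_{k+1} = r_{k-1} − q_k·r_k inherits s_{k+1} = s_{k-1} − q_k·s_k, t_{k+1} = t_{k-1} − q_k·t_k, so r_k = a·s_k + b·t_k at every step:
  q = 29: r = 14, s = 1 − 29·0 = 1, t = 0 − 29·1 = -29  (check: 884·1 + 30·(-29) = 14)
  q = 2: r = 2, s = 0 − 2·1 = -2, t = 1 − 2·(-29) = 59  (check: 884·(-2) + 30·59 = 2)
The row with r = 2 (the gcd) gives the Bezout coefficients s = -2, t = 59.
Result: 884 · (-2) + 30 · (59) = 2.

gcd(884, 30) = 2; s = -2, t = 59 (check: 884·(-2) + 30·59 = 2).


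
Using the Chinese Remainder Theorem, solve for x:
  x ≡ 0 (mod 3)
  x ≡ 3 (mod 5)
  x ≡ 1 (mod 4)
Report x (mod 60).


Moduli 3, 5, 4 are pairwise coprime; by CRT there is a unique solution modulo M = 3 · 5 · 4 = 60.
Solve pairwise, accumulating the modulus:
  Start with x ≡ 0 (mod 3).
  Combine with x ≡ 3 (mod 5): since gcd(3, 5) = 1, we get a unique residue mod 15.
    Write x = 0 + 3·t and substitute into x ≡ 3 (mod 5): 3·t ≡ 3 − 0 = 3 (mod 5).
    The inverse of 3 mod 5 is 2 (since 3·2 = 6 = 1·5 + 1), so t ≡ 2·3 = 6 ≡ 1 (mod 5).
    Then x = 0 + 3·1 = 3, valid modulo lcm(3, 5) = 15: x ≡ 3 (mod 15).
  Combine with x ≡ 1 (mod 4): since gcd(15, 4) = 1, we get a unique residue mod 60.
    Write x = 3 + 15·t and substitute into x ≡ 1 (mod 4): 15·t ≡ 1 − 3 = -2 (mod 4).
    Reduce coefficients mod 4: 3·t ≡ 2 (mod 4).
    The inverse of 3 mod 4 is 3 (since 3·3 = 9 = 2·4 + 1), so t ≡ 3·2 = 6 ≡ 2 (mod 4).
    Then x = 3 + 15·2 = 33, valid modulo lcm(15, 4) = 60: x ≡ 33 (mod 60).
Verify: 33 mod 3 = 0 ✓, 33 mod 5 = 3 ✓, 33 mod 4 = 1 ✓.

x ≡ 33 (mod 60).
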